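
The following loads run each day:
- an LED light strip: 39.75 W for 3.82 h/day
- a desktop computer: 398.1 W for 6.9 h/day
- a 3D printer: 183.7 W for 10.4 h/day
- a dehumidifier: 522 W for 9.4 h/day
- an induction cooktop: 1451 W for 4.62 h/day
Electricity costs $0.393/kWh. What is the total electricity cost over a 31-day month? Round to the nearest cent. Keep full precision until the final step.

LED light strip: 39.75 W × 3.82 h × 31 d = 4,707 Wh = 4.707 kWh
desktop computer: 398.1 W × 6.9 h × 31 d = 85,154 Wh = 85.15 kWh
3D printer: 183.7 W × 10.4 h × 31 d = 59,225 Wh = 59.22 kWh
dehumidifier: 522 W × 9.4 h × 31 d = 152,111 Wh = 152.1 kWh
induction cooktop: 1451 W × 4.62 h × 31 d = 207,812 Wh = 207.8 kWh
Total energy = 4.707 + 85.15 + 59.22 + 152.1 + 207.8 = 509 kWh
Cost = 509 kWh × $0.393 = $200.04

$200.04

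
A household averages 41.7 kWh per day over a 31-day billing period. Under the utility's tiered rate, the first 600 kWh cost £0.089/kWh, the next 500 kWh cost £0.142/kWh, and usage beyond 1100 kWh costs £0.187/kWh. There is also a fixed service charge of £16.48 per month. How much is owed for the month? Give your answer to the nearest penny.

Usage = 41.7 kWh/day × 31 days = 1292.7 kWh
First 600 kWh × £0.089 = £53.40
Next 500 kWh × £0.142 = £71.00
Remaining 192.7 kWh × £0.187 = £36.03
Energy charge = £160.43; + service £16.48 = £176.91

£176.91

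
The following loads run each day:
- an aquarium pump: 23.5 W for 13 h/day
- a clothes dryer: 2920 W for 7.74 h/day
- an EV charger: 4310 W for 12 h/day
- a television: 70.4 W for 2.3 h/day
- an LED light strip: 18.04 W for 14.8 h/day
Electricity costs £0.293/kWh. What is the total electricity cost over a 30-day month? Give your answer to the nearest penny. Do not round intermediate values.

£659.74

aquarium pump: 23.5 W × 13 h × 30 d = 9,165 Wh = 9.165 kWh
clothes dryer: 2920 W × 7.74 h × 30 d = 678,024 Wh = 678 kWh
EV charger: 4310 W × 12 h × 30 d = 1,551,600 Wh = 1,552 kWh
television: 70.4 W × 2.3 h × 30 d = 4,858 Wh = 4.858 kWh
LED light strip: 18.04 W × 14.8 h × 30 d = 8,010 Wh = 8.01 kWh
Total energy = 9.165 + 678 + 1,552 + 4.858 + 8.01 = 2,252 kWh
Cost = 2,252 kWh × £0.293 = £659.74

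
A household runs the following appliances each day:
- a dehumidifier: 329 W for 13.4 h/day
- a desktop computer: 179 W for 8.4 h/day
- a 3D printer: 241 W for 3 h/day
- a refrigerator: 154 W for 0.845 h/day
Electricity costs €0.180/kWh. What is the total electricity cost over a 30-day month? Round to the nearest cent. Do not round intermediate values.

dehumidifier: 329 W × 13.4 h × 30 d = 132,258 Wh = 132.3 kWh
desktop computer: 179 W × 8.4 h × 30 d = 45,108 Wh = 45.11 kWh
3D printer: 241 W × 3 h × 30 d = 21,690 Wh = 21.69 kWh
refrigerator: 154 W × 0.845 h × 30 d = 3,904 Wh = 3.904 kWh
Total energy = 132.3 + 45.11 + 21.69 + 3.904 = 203 kWh
Cost = 203 kWh × €0.180 = €36.53

€36.53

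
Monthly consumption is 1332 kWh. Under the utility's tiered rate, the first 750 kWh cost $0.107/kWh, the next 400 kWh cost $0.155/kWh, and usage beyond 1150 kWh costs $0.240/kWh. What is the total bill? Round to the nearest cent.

$185.93

First 750 kWh × $0.107 = $80.25
Next 400 kWh × $0.155 = $62.00
Remaining 182 kWh × $0.240 = $43.68
Total = $185.93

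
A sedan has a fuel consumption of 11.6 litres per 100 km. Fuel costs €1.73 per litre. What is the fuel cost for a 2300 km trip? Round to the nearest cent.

€461.56

Fuel = 11.6 L/100 km × 2300 km / 100 = 266.8 L
Cost = 266.8 L × €1.73/L = €461.56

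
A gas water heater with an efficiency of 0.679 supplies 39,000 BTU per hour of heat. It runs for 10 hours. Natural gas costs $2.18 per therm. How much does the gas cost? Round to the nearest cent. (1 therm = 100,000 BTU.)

Heat delivered = 39,000 BTU/h × 10 h = 390,000 BTU
Gas input = 390,000 / 0.679 = 574,374 BTU
= 574,374 / 100,000 = 5.744 therm
Cost = 5.744 × $2.18/therm = $12.52

$12.52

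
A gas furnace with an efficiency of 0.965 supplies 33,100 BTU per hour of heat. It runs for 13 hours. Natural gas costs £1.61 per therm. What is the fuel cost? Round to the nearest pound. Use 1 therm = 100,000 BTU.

£7

Heat delivered = 33,100 BTU/h × 13 h = 430,300 BTU
Gas input = 430,300 / 0.965 = 445,907 BTU
= 445,907 / 100,000 = 4.459 therm
Cost = 4.459 × £1.61/therm = £7.18 ≈ £7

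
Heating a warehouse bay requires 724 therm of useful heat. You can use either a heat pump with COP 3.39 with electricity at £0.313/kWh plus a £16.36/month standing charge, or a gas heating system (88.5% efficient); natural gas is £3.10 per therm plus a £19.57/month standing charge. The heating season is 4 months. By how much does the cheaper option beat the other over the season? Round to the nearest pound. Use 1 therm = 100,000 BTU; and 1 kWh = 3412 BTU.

£590

Heat load = 724 therm × 100,000 = 72,400,000 BTU
Gas: input = 72,400,000 / 0.885 = 81,807,910 BTU = 818.1 therm → 818.1 × £3.10 = £2,536.05; + 4 × £19.57 standing = £2,614.33
Heat pump: 72,400,000 BTU / 3412 = 21,220 kWh heat; / 3.39 = 6,259 kWh in → × £0.313 = £1,959.18; + 4 × £16.36 standing = £2,024.62
Difference = |£2,614.33 − £2,024.62| = £589.71 ≈ £590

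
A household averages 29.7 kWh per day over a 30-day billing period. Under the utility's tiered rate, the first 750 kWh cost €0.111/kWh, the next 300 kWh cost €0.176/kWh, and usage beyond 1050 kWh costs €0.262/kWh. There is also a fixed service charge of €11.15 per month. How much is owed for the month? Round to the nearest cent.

Usage = 29.7 kWh/day × 30 days = 891 kWh
First 750 kWh × €0.111 = €83.25
Next 141 kWh × €0.176 = €24.82
Remaining tier: 0 kWh (not reached)
Energy charge = €108.07; + service €11.15 = €119.22

€119.22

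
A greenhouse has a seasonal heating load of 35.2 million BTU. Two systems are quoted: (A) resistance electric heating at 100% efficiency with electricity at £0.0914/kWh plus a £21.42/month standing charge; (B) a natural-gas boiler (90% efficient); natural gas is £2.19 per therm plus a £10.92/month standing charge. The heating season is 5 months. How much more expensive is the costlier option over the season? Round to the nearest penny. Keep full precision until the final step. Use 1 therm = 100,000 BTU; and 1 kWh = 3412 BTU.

Heat load = 35.2 × 10⁶ BTU = 35,200,000 BTU
Gas: input = 35,200,000 / 0.90 = 39,111,111 BTU = 391.1 therm → 391.1 × £2.19 = £856.53; + 5 × £10.92 standing = £911.13
Electric: 35,200,000 BTU / 3412 = 10,320 kWh → × £0.0914 = £942.93; + 5 × £21.42 standing = £1,050.03
Difference = |£911.13 − £1,050.03| = £138.90

£138.90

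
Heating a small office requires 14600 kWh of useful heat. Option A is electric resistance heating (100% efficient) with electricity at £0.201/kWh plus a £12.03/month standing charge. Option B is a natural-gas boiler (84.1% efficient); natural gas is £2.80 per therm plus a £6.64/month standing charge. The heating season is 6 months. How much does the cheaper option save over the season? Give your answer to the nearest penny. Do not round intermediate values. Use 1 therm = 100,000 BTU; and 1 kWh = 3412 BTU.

£1308.41

Heat load = 14600 kWh × 3412 = 49,815,200 BTU
Gas: input = 49,815,200 / 0.841 = 59,233,294 BTU = 592.3 therm → 592.3 × £2.80 = £1,658.53; + 6 × £6.64 standing = £1,698.37
Electric: 49,815,200 BTU / 3412 = 14,600 kWh → × £0.201 = £2,934.60; + 6 × £12.03 standing = £3,006.78
Difference = |£1,698.37 − £3,006.78| = £1,308.41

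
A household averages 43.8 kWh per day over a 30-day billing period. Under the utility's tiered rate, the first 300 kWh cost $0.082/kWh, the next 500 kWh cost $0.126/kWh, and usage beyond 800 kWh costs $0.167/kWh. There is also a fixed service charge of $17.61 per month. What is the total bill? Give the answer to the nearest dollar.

Usage = 43.8 kWh/day × 30 days = 1314 kWh
First 300 kWh × $0.082 = $24.60
Next 500 kWh × $0.126 = $63.00
Remaining 514 kWh × $0.167 = $85.84
Energy charge = $173.44; + service $17.61 = $191.05 ≈ $191

$191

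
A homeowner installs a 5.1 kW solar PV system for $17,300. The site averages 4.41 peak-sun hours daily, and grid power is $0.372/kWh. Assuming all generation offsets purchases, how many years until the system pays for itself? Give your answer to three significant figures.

5.67 years

Daily generation = 5.1 kW × 4.41 h = 22.49 kWh
Annual generation = 22.49 × 365 = 8209.2 kWh
Annual savings = 8209.2 × $0.372 = $3,053.83
Payback = $17,300 / $3,053.83 = 5.67 years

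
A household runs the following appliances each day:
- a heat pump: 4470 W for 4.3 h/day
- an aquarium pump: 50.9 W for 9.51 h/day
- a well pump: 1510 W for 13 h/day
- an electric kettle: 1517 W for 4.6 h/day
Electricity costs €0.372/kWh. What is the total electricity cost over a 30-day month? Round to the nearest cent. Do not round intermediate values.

€516.86

heat pump: 4470 W × 4.3 h × 30 d = 576,630 Wh = 576.6 kWh
aquarium pump: 50.9 W × 9.51 h × 30 d = 14,522 Wh = 14.52 kWh
well pump: 1510 W × 13 h × 30 d = 588,900 Wh = 588.9 kWh
electric kettle: 1517 W × 4.6 h × 30 d = 209,346 Wh = 209.3 kWh
Total energy = 576.6 + 14.52 + 588.9 + 209.3 = 1,389 kWh
Cost = 1,389 kWh × €0.372 = €516.86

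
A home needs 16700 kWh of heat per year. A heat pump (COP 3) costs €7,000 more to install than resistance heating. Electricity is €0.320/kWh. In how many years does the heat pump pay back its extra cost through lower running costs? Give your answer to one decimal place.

2.0 years

Resistance: 16700 kWh × €0.320 = €5,344.00/yr
Heat pump: 16700 / 3 = 5567 kWh in → × €0.320 = €1,781.33/yr
Annual savings = €3,562.67
Payback = €7,000 / €3,562.67 = 1.96 years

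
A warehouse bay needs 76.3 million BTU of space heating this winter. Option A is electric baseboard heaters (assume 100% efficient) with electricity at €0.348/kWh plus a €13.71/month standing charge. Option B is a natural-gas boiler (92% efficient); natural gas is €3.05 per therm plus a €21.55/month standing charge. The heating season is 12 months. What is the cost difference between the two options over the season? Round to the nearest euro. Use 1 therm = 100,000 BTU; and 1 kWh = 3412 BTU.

€5158

Heat load = 76.3 × 10⁶ BTU = 76,300,000 BTU
Gas: input = 76,300,000 / 0.92 = 82,934,783 BTU = 829.3 therm → 829.3 × €3.05 = €2,529.51; + 12 × €21.55 standing = €2,788.11
Electric: 76,300,000 BTU / 3412 = 22,360 kWh → × €0.348 = €7,782.06; + 12 × €13.71 standing = €7,946.58
Difference = |€2,788.11 − €7,946.58| = €5,158.47 ≈ €5158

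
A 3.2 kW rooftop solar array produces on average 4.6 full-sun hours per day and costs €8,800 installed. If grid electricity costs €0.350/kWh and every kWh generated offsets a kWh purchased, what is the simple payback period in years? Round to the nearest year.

5 years

Daily generation = 3.2 kW × 4.6 h = 14.72 kWh
Annual generation = 14.72 × 365 = 5372.8 kWh
Annual savings = 5372.8 × €0.350 = €1,880.48
Payback = €8,800 / €1,880.48 = 4.68 years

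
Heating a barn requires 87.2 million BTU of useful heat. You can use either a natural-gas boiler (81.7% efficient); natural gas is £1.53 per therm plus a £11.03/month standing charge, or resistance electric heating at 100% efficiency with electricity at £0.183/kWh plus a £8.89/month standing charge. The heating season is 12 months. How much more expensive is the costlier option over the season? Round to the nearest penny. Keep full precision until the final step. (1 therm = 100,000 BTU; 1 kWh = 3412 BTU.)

£3018.23

Heat load = 87.2 × 10⁶ BTU = 87,200,000 BTU
Gas: input = 87,200,000 / 0.817 = 106,731,946 BTU = 1,067 therm → 1,067 × £1.53 = £1,633.00; + 12 × £11.03 standing = £1,765.36
Electric: 87,200,000 BTU / 3412 = 25,560 kWh → × £0.183 = £4,676.91; + 12 × £8.89 standing = £4,783.59
Difference = |£1,765.36 − £4,783.59| = £3,018.23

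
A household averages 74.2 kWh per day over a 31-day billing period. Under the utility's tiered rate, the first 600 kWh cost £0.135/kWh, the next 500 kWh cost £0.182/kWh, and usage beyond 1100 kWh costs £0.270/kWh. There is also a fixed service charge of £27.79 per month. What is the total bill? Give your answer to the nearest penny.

£523.84

Usage = 74.2 kWh/day × 31 days = 2300.2 kWh
First 600 kWh × £0.135 = £81.00
Next 500 kWh × £0.182 = £91.00
Remaining 1200.2 kWh × £0.270 = £324.05
Energy charge = £496.05; + service £27.79 = £523.84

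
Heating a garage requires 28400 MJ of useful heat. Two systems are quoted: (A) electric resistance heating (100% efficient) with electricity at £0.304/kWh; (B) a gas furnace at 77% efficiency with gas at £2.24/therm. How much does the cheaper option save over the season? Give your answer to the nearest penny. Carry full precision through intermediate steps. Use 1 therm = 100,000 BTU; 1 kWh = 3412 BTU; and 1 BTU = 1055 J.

Heat load = 28400 MJ = 28,400,000,000 J / 1055 = 26,919,431 BTU
Gas: input = 26,919,431 / 0.77 = 34,960,300 BTU = 349.6 therm → 349.6 × £2.24 = £783.11
Electric: 26,919,431 BTU / 3412 = 7,890 kWh → × £0.304 = £2,398.45
Difference = |£783.11 − £2,398.45| = £1,615.34

£1615.34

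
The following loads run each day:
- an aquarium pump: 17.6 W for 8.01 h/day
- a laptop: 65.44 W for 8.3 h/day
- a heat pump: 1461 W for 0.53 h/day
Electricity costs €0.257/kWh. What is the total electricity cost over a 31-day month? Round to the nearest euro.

aquarium pump: 17.6 W × 8.01 h × 31 d = 4,370 Wh = 4.37 kWh
laptop: 65.44 W × 8.3 h × 31 d = 16,838 Wh = 16.84 kWh
heat pump: 1461 W × 0.53 h × 31 d = 24,004 Wh = 24 kWh
Total energy = 4.37 + 16.84 + 24 = 45.21 kWh
Cost = 45.21 kWh × €0.257 = €11.62 ≈ €12

€12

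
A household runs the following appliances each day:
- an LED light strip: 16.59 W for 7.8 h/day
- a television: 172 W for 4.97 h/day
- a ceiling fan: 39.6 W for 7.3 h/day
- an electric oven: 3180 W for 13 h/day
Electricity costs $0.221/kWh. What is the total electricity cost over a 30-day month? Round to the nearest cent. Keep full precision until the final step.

$282.53

LED light strip: 16.59 W × 7.8 h × 30 d = 3,882 Wh = 3.882 kWh
television: 172 W × 4.97 h × 30 d = 25,645 Wh = 25.65 kWh
ceiling fan: 39.6 W × 7.3 h × 30 d = 8,672 Wh = 8.672 kWh
electric oven: 3180 W × 13 h × 30 d = 1,240,200 Wh = 1,240 kWh
Total energy = 3.882 + 25.65 + 8.672 + 1,240 = 1,278 kWh
Cost = 1,278 kWh × $0.221 = $282.53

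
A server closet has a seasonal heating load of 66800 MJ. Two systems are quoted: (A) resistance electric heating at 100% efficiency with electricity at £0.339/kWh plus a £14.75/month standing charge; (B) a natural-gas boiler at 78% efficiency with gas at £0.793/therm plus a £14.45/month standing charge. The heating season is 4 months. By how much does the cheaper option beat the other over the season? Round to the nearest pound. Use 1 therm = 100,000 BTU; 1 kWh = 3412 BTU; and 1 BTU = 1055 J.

Heat load = 66800 MJ = 66,800,000,000 J / 1055 = 63,317,536 BTU
Gas: input = 63,317,536 / 0.78 = 81,176,328 BTU = 811.8 therm → 811.8 × £0.793 = £643.73; + 4 × £14.45 standing = £701.53
Electric: 63,317,536 BTU / 3412 = 18,560 kWh → × £0.339 = £6,290.93; + 4 × £14.75 standing = £6,349.93
Difference = |£701.53 − £6,349.93| = £5,648.40 ≈ £5648

£5648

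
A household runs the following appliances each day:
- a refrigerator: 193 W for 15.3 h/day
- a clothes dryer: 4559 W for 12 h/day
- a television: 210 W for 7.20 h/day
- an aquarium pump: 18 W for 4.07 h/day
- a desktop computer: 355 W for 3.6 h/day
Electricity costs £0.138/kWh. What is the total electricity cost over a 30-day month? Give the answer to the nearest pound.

refrigerator: 193 W × 15.3 h × 30 d = 88,587 Wh = 88.59 kWh
clothes dryer: 4559 W × 12 h × 30 d = 1,641,240 Wh = 1,641 kWh
television: 210 W × 7.20 h × 30 d = 45,360 Wh = 45.36 kWh
aquarium pump: 18 W × 4.07 h × 30 d = 2,198 Wh = 2.198 kWh
desktop computer: 355 W × 3.6 h × 30 d = 38,340 Wh = 38.34 kWh
Total energy = 88.59 + 1,641 + 45.36 + 2.198 + 38.34 = 1,816 kWh
Cost = 1,816 kWh × £0.138 = £250.57 ≈ £251

£251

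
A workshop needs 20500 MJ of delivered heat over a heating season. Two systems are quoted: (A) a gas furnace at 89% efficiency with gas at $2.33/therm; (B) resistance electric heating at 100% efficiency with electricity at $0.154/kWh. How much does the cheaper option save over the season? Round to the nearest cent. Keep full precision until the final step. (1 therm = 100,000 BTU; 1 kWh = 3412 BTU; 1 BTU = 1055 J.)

Heat load = 20500 MJ = 20,500,000,000 J / 1055 = 19,431,280 BTU
Gas: input = 19,431,280 / 0.89 = 21,832,898 BTU = 218.3 therm → 218.3 × $2.33 = $508.71
Electric: 19,431,280 BTU / 3412 = 5,695 kWh → × $0.154 = $877.03
Difference = |$508.71 − $877.03| = $368.32

$368.32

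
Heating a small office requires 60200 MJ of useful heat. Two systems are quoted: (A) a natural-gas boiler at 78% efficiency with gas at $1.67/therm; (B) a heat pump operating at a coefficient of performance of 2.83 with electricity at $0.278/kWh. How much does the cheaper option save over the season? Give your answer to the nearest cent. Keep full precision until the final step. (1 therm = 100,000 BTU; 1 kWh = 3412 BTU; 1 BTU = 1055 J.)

Heat load = 60200 MJ = 60,200,000,000 J / 1055 = 57,061,611 BTU
Gas: input = 57,061,611 / 0.78 = 73,155,912 BTU = 731.6 therm → 731.6 × $1.67 = $1,221.70
Heat pump: 57,061,611 BTU / 3412 = 16,720 kWh heat; / 2.83 = 5,909 kWh in → × $0.278 = $1,642.83
Difference = |$1,221.70 − $1,642.83| = $421.13

$421.13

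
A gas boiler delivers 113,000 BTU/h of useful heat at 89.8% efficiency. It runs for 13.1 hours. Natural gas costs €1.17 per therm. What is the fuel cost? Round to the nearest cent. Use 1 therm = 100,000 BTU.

Heat delivered = 113,000 BTU/h × 13.1 h = 1,480,300 BTU
Gas input = 1,480,300 / 0.898 = 1,648,441 BTU
= 1,648,441 / 100,000 = 16.48 therm
Cost = 16.48 × €1.17/therm = €19.29

€19.29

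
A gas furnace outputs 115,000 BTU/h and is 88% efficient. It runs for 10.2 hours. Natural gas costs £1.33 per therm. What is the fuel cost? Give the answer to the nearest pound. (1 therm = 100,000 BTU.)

£18

Heat delivered = 115,000 BTU/h × 10.2 h = 1,173,000 BTU
Gas input = 1,173,000 / 0.880 = 1,332,955 BTU
= 1,332,955 / 100,000 = 13.33 therm
Cost = 13.33 × £1.33/therm = £17.73 ≈ £18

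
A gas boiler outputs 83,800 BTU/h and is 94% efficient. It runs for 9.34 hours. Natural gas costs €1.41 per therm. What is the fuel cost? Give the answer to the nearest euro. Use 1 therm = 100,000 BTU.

Heat delivered = 83,800 BTU/h × 9.34 h = 782,692 BTU
Gas input = 782,692 / 0.94 = 832,651 BTU
= 832,651 / 100,000 = 8.327 therm
Cost = 8.327 × €1.41/therm = €11.74 ≈ €12

€12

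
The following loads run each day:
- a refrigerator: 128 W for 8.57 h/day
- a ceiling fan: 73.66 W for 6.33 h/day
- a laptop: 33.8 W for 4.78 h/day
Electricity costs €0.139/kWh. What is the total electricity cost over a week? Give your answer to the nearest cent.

€1.68

refrigerator: 128 W × 8.57 h × 7 d = 7,679 Wh = 7.679 kWh
ceiling fan: 73.66 W × 6.33 h × 7 d = 3,264 Wh = 3.264 kWh
laptop: 33.8 W × 4.78 h × 7 d = 1,131 Wh = 1.131 kWh
Total energy = 7.679 + 3.264 + 1.131 = 12.07 kWh
Cost = 12.07 kWh × €0.139 = €1.68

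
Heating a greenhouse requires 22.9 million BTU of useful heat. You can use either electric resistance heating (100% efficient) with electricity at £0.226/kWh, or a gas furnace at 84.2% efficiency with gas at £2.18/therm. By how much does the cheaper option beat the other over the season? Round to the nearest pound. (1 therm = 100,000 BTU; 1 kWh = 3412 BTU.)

Heat load = 22.9 × 10⁶ BTU = 22,900,000 BTU
Gas: input = 22,900,000 / 0.842 = 27,197,150 BTU = 272 therm → 272 × £2.18 = £592.90
Electric: 22,900,000 BTU / 3412 = 6,712 kWh → × £0.226 = £1,516.82
Difference = |£592.90 − £1,516.82| = £923.93 ≈ £924

£924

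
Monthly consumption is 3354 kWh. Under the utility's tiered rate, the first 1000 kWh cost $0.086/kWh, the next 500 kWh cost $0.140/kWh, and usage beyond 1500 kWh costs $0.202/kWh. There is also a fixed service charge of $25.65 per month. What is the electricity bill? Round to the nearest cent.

First 1000 kWh × $0.086 = $86.00
Next 500 kWh × $0.140 = $70.00
Remaining 1854 kWh × $0.202 = $374.51
Energy charge = $530.51; + service $25.65 = $556.16

$556.16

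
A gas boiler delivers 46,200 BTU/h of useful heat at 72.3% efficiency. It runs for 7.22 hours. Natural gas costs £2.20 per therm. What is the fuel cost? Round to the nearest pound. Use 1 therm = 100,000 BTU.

Heat delivered = 46,200 BTU/h × 7.22 h = 333,564 BTU
Gas input = 333,564 / 0.723 = 461,361 BTU
= 461,361 / 100,000 = 4.614 therm
Cost = 4.614 × £2.20/therm = £10.15 ≈ £10

£10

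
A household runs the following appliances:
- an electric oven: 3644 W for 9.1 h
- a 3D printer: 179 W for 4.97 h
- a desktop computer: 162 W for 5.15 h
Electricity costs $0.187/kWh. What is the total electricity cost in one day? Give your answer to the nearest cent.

$6.52

electric oven: 3644 W × 9.1 h = 33,160 Wh = 33.16 kWh
3D printer: 179 W × 4.97 h = 890 Wh = 0.8896 kWh
desktop computer: 162 W × 5.15 h = 834 Wh = 0.8343 kWh
Total energy = 33.16 + 0.8896 + 0.8343 = 34.88 kWh
Cost = 34.88 kWh × $0.187 = $6.52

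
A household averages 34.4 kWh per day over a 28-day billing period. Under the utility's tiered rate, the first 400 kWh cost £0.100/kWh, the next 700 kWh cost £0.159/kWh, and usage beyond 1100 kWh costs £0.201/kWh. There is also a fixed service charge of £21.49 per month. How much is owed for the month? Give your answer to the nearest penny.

Usage = 34.4 kWh/day × 28 days = 963.2 kWh
First 400 kWh × £0.100 = £40.00
Next 563.2 kWh × £0.159 = £89.55
Remaining tier: 0 kWh (not reached)
Energy charge = £129.55; + service £21.49 = £151.04

£151.04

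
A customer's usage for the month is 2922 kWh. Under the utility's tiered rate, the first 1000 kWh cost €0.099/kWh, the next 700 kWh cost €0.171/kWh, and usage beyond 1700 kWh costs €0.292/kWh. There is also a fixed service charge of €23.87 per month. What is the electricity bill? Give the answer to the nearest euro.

First 1000 kWh × €0.099 = €99.00
Next 700 kWh × €0.171 = €119.70
Remaining 1222 kWh × €0.292 = €356.82
Energy charge = €575.52; + service €23.87 = €599.39 ≈ €599

€599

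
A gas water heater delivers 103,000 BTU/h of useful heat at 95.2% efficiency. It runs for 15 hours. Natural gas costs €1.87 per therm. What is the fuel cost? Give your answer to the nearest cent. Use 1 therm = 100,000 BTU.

€30.35

Heat delivered = 103,000 BTU/h × 15 h = 1,545,000 BTU
Gas input = 1,545,000 / 0.952 = 1,622,899 BTU
= 1,622,899 / 100,000 = 16.23 therm
Cost = 16.23 × €1.87/therm = €30.35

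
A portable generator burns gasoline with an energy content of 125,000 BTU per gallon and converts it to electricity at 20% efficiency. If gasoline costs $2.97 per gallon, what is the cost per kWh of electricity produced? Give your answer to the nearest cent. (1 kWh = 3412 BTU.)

$0.41

Electrical output per gallon = 125,000 BTU × 0.20 / 3412 BTU/kWh = 7.327 kWh
Cost per kWh = $2.97 / 7.327 kWh = $0.405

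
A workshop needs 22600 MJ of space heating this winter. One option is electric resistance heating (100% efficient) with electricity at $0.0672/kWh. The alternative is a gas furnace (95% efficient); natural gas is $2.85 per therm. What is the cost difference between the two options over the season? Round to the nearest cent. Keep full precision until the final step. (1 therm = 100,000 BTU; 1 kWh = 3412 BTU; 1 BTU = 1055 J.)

$220.75

Heat load = 22600 MJ = 22,600,000,000 J / 1055 = 21,421,801 BTU
Gas: input = 21,421,801 / 0.95 = 22,549,264 BTU = 225.5 therm → 225.5 × $2.85 = $642.65
Electric: 21,421,801 BTU / 3412 = 6,278 kWh → × $0.0672 = $421.91
Difference = |$642.65 − $421.91| = $220.75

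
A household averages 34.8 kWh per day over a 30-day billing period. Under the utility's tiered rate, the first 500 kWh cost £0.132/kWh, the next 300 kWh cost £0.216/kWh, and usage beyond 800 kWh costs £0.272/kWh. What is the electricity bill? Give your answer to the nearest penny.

Usage = 34.8 kWh/day × 30 days = 1044 kWh
First 500 kWh × £0.132 = £66.00
Next 300 kWh × £0.216 = £64.80
Remaining 244 kWh × £0.272 = £66.37
Total = £197.17

£197.17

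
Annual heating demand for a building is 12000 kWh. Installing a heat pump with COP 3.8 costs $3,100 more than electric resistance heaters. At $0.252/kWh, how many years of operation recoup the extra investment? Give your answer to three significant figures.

1.39 years

Resistance: 12000 kWh × $0.252 = $3,024.00/yr
Heat pump: 12000 / 3.8 = 3158 kWh in → × $0.252 = $795.79/yr
Annual savings = $2,228.21
Payback = $3,100 / $2,228.21 = 1.39 years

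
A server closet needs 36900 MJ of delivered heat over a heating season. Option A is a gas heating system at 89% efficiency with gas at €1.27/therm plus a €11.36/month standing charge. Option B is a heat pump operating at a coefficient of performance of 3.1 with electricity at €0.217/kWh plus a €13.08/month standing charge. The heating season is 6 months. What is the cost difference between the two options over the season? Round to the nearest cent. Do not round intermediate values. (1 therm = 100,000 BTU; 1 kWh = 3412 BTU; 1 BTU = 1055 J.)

Heat load = 36900 MJ = 36,900,000,000 J / 1055 = 34,976,303 BTU
Gas: input = 34,976,303 / 0.89 = 39,299,217 BTU = 393 therm → 393 × €1.27 = €499.10; + 6 × €11.36 standing = €567.26
Heat pump: 34,976,303 BTU / 3412 = 10,250 kWh heat; / 3.1 = 3,307 kWh in → × €0.217 = €717.57; + 6 × €13.08 standing = €796.05
Difference = |€567.26 − €796.05| = €228.79

€228.79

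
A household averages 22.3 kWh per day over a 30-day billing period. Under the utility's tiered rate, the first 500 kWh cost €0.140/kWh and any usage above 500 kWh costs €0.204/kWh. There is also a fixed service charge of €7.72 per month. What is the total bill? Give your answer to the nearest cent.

Usage = 22.3 kWh/day × 30 days = 669 kWh
First 500 kWh × €0.140 = €70.00
Remaining 169 kWh × €0.204 = €34.48
Energy charge = €104.48; + service €7.72 = €112.20

€112.20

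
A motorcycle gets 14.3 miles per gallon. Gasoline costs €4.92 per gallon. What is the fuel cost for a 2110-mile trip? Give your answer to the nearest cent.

€725.96

Fuel = 2110 mi / 14.3 mpg = 147.6 gal
Cost = 147.6 gal × €4.92/gal = €725.96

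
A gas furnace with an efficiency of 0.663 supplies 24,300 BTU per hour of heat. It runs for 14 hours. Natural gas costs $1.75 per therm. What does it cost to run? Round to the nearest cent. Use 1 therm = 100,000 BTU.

$8.98

Heat delivered = 24,300 BTU/h × 14 h = 340,200 BTU
Gas input = 340,200 / 0.663 = 513,122 BTU
= 513,122 / 100,000 = 5.131 therm
Cost = 5.131 × $1.75/therm = $8.98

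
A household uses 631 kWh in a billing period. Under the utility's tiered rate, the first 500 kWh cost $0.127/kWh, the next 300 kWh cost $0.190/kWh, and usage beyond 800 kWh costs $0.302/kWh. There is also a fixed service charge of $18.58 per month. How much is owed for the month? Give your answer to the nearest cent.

$106.97

First 500 kWh × $0.127 = $63.50
Next 131 kWh × $0.190 = $24.89
Remaining tier: 0 kWh (not reached)
Energy charge = $88.39; + service $18.58 = $106.97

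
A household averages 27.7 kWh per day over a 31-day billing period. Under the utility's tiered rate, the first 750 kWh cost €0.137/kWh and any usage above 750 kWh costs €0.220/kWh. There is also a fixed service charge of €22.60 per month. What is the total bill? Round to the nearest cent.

€149.26

Usage = 27.7 kWh/day × 31 days = 858.7 kWh
First 750 kWh × €0.137 = €102.75
Remaining 108.7 kWh × €0.220 = €23.91
Energy charge = €126.66; + service €22.60 = €149.26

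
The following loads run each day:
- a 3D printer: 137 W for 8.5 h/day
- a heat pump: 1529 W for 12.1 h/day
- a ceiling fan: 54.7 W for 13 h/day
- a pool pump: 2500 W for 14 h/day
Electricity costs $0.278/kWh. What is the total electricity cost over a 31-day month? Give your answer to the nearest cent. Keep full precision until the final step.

3D printer: 137 W × 8.5 h × 31 d = 36,100 Wh = 36.1 kWh
heat pump: 1529 W × 12.1 h × 31 d = 573,528 Wh = 573.5 kWh
ceiling fan: 54.7 W × 13 h × 31 d = 22,044 Wh = 22.04 kWh
pool pump: 2500 W × 14 h × 31 d = 1,085,000 Wh = 1,085 kWh
Total energy = 36.1 + 573.5 + 22.04 + 1,085 = 1,717 kWh
Cost = 1,717 kWh × $0.278 = $477.23

$477.23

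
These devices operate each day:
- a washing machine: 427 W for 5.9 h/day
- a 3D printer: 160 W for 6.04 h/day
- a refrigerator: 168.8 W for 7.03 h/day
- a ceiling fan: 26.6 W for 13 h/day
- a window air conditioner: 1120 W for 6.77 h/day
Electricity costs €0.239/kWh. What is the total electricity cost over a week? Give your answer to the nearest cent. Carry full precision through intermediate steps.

€21.08

washing machine: 427 W × 5.9 h × 7 d = 17,635 Wh = 17.64 kWh
3D printer: 160 W × 6.04 h × 7 d = 6,765 Wh = 6.765 kWh
refrigerator: 168.8 W × 7.03 h × 7 d = 8,307 Wh = 8.307 kWh
ceiling fan: 26.6 W × 13 h × 7 d = 2,421 Wh = 2.421 kWh
window air conditioner: 1120 W × 6.77 h × 7 d = 53,077 Wh = 53.08 kWh
Total energy = 17.64 + 6.765 + 8.307 + 2.421 + 53.08 = 88.2 kWh
Cost = 88.2 kWh × €0.239 = €21.08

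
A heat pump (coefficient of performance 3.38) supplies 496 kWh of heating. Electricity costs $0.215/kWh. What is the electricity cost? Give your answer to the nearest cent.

$31.55

Electrical input = 496 kWh / 3.38 = 146.7 kWh
Cost = 146.7 × $0.215/kWh = $31.55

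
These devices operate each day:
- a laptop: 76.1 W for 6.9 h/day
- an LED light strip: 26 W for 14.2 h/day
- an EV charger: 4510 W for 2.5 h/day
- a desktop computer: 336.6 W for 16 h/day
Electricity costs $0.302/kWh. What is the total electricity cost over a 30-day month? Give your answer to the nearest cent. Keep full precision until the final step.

$159.05

laptop: 76.1 W × 6.9 h × 30 d = 15,753 Wh = 15.75 kWh
LED light strip: 26 W × 14.2 h × 30 d = 11,076 Wh = 11.08 kWh
EV charger: 4510 W × 2.5 h × 30 d = 338,250 Wh = 338.2 kWh
desktop computer: 336.6 W × 16 h × 30 d = 161,568 Wh = 161.6 kWh
Total energy = 15.75 + 11.08 + 338.2 + 161.6 = 526.6 kWh
Cost = 526.6 kWh × $0.302 = $159.05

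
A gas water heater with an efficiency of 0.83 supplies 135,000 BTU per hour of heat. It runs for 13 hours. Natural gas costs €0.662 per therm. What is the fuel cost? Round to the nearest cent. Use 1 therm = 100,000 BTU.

Heat delivered = 135,000 BTU/h × 13 h = 1,755,000 BTU
Gas input = 1,755,000 / 0.83 = 2,114,458 BTU
= 2,114,458 / 100,000 = 21.14 therm
Cost = 21.14 × €0.662/therm = €14.00

€14.00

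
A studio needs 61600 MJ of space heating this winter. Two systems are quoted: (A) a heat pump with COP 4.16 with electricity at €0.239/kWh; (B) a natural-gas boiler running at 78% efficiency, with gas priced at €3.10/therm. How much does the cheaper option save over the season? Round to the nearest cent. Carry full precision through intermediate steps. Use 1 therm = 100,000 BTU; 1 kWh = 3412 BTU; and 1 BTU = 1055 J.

Heat load = 61600 MJ = 61,600,000,000 J / 1055 = 58,388,626 BTU
Gas: input = 58,388,626 / 0.78 = 74,857,212 BTU = 748.6 therm → 748.6 × €3.10 = €2,320.57
Heat pump: 58,388,626 BTU / 3412 = 17,110 kWh heat; / 4.16 = 4,114 kWh in → × €0.239 = €983.16
Difference = |€2,320.57 − €983.16| = €1,337.41

€1337.41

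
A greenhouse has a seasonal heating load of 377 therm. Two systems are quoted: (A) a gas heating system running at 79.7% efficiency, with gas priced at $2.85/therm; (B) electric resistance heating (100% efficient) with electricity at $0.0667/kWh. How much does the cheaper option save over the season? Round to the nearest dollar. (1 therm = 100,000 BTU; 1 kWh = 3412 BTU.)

Heat load = 377 therm × 100,000 = 37,700,000 BTU
Gas: input = 37,700,000 / 0.797 = 47,302,384 BTU = 473 therm → 473 × $2.85 = $1,348.12
Electric: 37,700,000 BTU / 3412 = 11,050 kWh → × $0.0667 = $736.98
Difference = |$1,348.12 − $736.98| = $611.13 ≈ $611

$611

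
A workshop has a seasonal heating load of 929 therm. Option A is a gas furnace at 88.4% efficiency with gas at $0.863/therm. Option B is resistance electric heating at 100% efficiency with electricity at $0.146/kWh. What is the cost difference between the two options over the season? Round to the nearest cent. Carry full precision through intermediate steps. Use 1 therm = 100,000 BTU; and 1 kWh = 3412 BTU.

$3068.27

Heat load = 929 therm × 100,000 = 92,900,000 BTU
Gas: input = 92,900,000 / 0.884 = 105,090,498 BTU = 1,051 therm → 1,051 × $0.863 = $906.93
Electric: 92,900,000 BTU / 3412 = 27,230 kWh → × $0.146 = $3,975.21
Difference = |$906.93 − $3,975.21| = $3,068.27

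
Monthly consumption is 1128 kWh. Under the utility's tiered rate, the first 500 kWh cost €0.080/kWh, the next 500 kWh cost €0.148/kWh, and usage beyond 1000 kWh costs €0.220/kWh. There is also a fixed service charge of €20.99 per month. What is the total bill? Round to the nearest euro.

€163

First 500 kWh × €0.080 = €40.00
Next 500 kWh × €0.148 = €74.00
Remaining 128 kWh × €0.220 = €28.16
Energy charge = €142.16; + service €20.99 = €163.15 ≈ €163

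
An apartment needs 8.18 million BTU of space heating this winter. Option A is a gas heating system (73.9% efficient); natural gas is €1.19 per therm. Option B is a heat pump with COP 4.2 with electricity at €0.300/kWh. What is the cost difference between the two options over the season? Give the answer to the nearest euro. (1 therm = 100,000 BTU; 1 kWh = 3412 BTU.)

Heat load = 8.18 × 10⁶ BTU = 8,180,000 BTU
Gas: input = 8,180,000 / 0.739 = 11,069,012 BTU = 110.7 therm → 110.7 × €1.19 = €131.72
Heat pump: 8,180,000 BTU / 3412 = 2,397 kWh heat; / 4.2 = 570.8 kWh in → × €0.300 = €171.24
Difference = |€131.72 − €171.24| = €39.52 ≈ €40

€40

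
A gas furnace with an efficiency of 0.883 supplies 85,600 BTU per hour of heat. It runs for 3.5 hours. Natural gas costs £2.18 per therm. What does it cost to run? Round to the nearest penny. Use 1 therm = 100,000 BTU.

Heat delivered = 85,600 BTU/h × 3.5 h = 299,600 BTU
Gas input = 299,600 / 0.883 = 339,298 BTU
= 339,298 / 100,000 = 3.393 therm
Cost = 3.393 × £2.18/therm = £7.40

£7.40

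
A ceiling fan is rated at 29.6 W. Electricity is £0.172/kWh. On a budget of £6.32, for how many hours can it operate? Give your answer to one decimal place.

1241.4 h

Energy budget = £6.32 / £0.172 per kWh = 36.74 kWh = 36,744 Wh
Runtime = 36,744 Wh / 29.6 W = 1,241 h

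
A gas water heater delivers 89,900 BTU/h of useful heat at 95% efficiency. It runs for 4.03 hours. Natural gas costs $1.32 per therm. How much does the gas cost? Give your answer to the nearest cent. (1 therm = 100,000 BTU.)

$5.03

Heat delivered = 89,900 BTU/h × 4.03 h = 362,297 BTU
Gas input = 362,297 / 0.95 = 381,365 BTU
= 381,365 / 100,000 = 3.814 therm
Cost = 3.814 × $1.32/therm = $5.03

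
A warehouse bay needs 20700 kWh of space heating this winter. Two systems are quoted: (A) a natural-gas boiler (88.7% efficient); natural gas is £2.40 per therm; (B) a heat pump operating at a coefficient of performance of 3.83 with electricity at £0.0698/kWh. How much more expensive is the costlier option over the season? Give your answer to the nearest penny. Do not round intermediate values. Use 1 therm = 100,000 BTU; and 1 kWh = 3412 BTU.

Heat load = 20700 kWh × 3412 = 70,628,400 BTU
Gas: input = 70,628,400 / 0.887 = 79,626,156 BTU = 796.3 therm → 796.3 × £2.40 = £1,911.03
Heat pump: 70,628,400 BTU / 3412 = 20,700 kWh heat; / 3.83 = 5,405 kWh in → × £0.0698 = £377.25
Difference = |£1,911.03 − £377.25| = £1,533.78

£1533.78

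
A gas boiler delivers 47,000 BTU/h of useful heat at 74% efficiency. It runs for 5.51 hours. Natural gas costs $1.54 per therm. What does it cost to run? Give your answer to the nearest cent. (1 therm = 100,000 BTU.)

Heat delivered = 47,000 BTU/h × 5.51 h = 258,970 BTU
Gas input = 258,970 / 0.740 = 349,959 BTU
= 349,959 / 100,000 = 3.5 therm
Cost = 3.5 × $1.54/therm = $5.39

$5.39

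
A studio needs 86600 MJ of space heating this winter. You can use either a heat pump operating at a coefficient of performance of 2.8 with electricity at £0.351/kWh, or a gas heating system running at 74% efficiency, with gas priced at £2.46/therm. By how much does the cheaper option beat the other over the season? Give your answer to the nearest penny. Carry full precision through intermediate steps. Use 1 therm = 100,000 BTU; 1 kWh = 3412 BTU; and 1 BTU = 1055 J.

Heat load = 86600 MJ = 86,600,000,000 J / 1055 = 82,085,308 BTU
Gas: input = 82,085,308 / 0.74 = 110,926,092 BTU = 1,109 therm → 1,109 × £2.46 = £2,728.78
Heat pump: 82,085,308 BTU / 3412 = 24,060 kWh heat; / 2.8 = 8,592 kWh in → × £0.351 = £3,015.82
Difference = |£2,728.78 − £3,015.82| = £287.04

£287.04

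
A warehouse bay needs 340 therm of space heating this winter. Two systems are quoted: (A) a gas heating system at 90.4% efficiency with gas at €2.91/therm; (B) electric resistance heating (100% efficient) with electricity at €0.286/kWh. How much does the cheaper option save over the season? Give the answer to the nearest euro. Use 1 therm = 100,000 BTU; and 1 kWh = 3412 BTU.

Heat load = 340 therm × 100,000 = 34,000,000 BTU
Gas: input = 34,000,000 / 0.904 = 37,610,619 BTU = 376.1 therm → 376.1 × €2.91 = €1,094.47
Electric: 34,000,000 BTU / 3412 = 9,965 kWh → × €0.286 = €2,849.94
Difference = |€1,094.47 − €2,849.94| = €1,755.47 ≈ €1755

€1755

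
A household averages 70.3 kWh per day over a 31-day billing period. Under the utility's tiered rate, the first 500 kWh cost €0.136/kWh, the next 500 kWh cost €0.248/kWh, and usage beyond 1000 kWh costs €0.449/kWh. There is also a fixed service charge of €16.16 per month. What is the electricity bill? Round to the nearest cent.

€737.67

Usage = 70.3 kWh/day × 31 days = 2179.3 kWh
First 500 kWh × €0.136 = €68.00
Next 500 kWh × €0.248 = €124.00
Remaining 1179.3 kWh × €0.449 = €529.51
Energy charge = €721.51; + service €16.16 = €737.67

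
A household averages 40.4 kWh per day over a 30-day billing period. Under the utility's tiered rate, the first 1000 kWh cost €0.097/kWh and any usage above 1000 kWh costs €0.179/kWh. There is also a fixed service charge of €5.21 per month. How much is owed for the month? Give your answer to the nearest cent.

Usage = 40.4 kWh/day × 30 days = 1212 kWh
First 1000 kWh × €0.097 = €97.00
Remaining 212 kWh × €0.179 = €37.95
Energy charge = €134.95; + service €5.21 = €140.16

€140.16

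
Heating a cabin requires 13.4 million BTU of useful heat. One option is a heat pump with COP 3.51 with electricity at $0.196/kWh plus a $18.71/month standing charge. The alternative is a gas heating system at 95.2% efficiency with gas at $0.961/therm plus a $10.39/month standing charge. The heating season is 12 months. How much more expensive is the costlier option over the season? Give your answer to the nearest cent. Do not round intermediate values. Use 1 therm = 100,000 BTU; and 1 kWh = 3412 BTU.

Heat load = 13.4 × 10⁶ BTU = 13,400,000 BTU
Gas: input = 13,400,000 / 0.952 = 14,075,630 BTU = 140.8 therm → 140.8 × $0.961 = $135.27; + 12 × $10.39 standing = $259.95
Heat pump: 13,400,000 BTU / 3412 = 3,927 kWh heat; / 3.51 = 1,119 kWh in → × $0.196 = $219.30; + 12 × $18.71 standing = $443.82
Difference = |$259.95 − $443.82| = $183.88

$183.88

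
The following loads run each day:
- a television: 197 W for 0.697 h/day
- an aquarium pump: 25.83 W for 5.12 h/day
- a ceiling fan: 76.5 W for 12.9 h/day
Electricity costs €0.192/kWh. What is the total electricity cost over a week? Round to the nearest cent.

€1.69

television: 197 W × 0.697 h × 7 d = 961 Wh = 0.9612 kWh
aquarium pump: 25.83 W × 5.12 h × 7 d = 926 Wh = 0.9257 kWh
ceiling fan: 76.5 W × 12.9 h × 7 d = 6,908 Wh = 6.908 kWh
Total energy = 0.9612 + 0.9257 + 6.908 = 8.795 kWh
Cost = 8.795 kWh × €0.192 = €1.69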